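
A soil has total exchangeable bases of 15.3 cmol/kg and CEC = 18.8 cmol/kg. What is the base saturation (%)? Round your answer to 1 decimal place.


Step 1: BS = 100 * (sum of bases) / CEC
Step 2: BS = 100 * 15.3 / 18.8
Step 3: BS = 81.4%

81.4


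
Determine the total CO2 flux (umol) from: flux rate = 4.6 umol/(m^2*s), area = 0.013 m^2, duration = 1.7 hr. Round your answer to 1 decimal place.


Step 1: Convert time to seconds: 1.7 hr * 3600 = 6120.0 s
Step 2: Total = flux * area * time_s
Step 3: Total = 4.6 * 0.013 * 6120.0
Step 4: Total = 366.0 umol

366.0


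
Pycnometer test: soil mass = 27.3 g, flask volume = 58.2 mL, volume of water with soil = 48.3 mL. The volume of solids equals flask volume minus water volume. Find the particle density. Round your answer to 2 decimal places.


Step 1: Volume of solids = flask volume - water volume with soil
Step 2: V_solids = 58.2 - 48.3 = 9.9 mL
Step 3: Particle density = mass / V_solids = 27.3 / 9.9 = 2.76 g/cm^3

2.76


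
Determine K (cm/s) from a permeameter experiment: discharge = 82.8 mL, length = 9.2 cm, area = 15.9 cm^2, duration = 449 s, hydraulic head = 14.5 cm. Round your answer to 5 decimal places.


Step 1: K = Q * L / (A * t * h)
Step 2: Numerator = 82.8 * 9.2 = 761.76
Step 3: Denominator = 15.9 * 449 * 14.5 = 103516.95
Step 4: K = 761.76 / 103516.95 = 0.00736 cm/s

0.00736


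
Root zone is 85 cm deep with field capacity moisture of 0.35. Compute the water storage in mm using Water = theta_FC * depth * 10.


Step 1: Water (mm) = theta_FC * depth (cm) * 10
Step 2: Water = 0.35 * 85 * 10
Step 3: Water = 297.5 mm

297.5


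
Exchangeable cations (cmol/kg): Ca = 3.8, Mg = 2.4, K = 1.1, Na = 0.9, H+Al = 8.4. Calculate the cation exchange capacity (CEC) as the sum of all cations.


Step 1: CEC = Ca + Mg + K + Na + (H+Al)
Step 2: CEC = 3.8 + 2.4 + 1.1 + 0.9 + 8.4
Step 3: CEC = 16.6 cmol/kg

16.6


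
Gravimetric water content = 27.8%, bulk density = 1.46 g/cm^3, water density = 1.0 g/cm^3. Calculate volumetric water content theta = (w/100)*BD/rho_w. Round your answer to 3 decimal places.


Step 1: theta = (w / 100) * BD / rho_w
Step 2: theta = (27.8 / 100) * 1.46 / 1.0
Step 3: theta = 0.278 * 1.46
Step 4: theta = 0.406

0.406


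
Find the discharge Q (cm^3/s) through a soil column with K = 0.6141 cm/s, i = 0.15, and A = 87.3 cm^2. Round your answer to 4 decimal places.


Step 1: Apply Darcy's law: Q = K * i * A
Step 2: Q = 0.6141 * 0.15 * 87.3
Step 3: Q = 8.0416 cm^3/s

8.0416


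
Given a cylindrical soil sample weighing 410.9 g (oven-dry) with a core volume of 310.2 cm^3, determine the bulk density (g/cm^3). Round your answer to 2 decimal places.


Step 1: Identify the formula: BD = dry mass / volume
Step 2: Substitute values: BD = 410.9 / 310.2
Step 3: BD = 1.32 g/cm^3

1.32


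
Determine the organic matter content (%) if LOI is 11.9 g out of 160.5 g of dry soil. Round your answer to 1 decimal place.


Step 1: OM% = 100 * LOI / sample mass
Step 2: OM = 100 * 11.9 / 160.5
Step 3: OM = 7.4%

7.4


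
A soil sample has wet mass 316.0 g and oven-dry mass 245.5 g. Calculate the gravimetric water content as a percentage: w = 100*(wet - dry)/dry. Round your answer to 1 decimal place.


Step 1: Water mass = wet - dry = 316.0 - 245.5 = 70.5 g
Step 2: w = 100 * water mass / dry mass
Step 3: w = 100 * 70.5 / 245.5 = 28.7%

28.7


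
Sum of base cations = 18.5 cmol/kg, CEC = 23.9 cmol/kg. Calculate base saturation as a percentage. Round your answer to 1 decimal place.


Step 1: BS = 100 * (sum of bases) / CEC
Step 2: BS = 100 * 18.5 / 23.9
Step 3: BS = 77.4%

77.4


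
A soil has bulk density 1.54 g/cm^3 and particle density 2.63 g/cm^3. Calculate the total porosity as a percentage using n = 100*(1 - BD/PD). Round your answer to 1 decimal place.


Step 1: Formula: n = 100 * (1 - BD / PD)
Step 2: n = 100 * (1 - 1.54 / 2.63)
Step 3: n = 100 * (1 - 0.58555)
Step 4: n = 41.4%

41.4


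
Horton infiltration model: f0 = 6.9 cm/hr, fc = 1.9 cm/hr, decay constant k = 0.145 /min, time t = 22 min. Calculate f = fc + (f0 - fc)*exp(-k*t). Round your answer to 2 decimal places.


Step 1: f = fc + (f0 - fc) * exp(-k * t)
Step 2: exp(-0.145 * 22) = 0.041172
Step 3: f = 1.9 + (6.9 - 1.9) * 0.041172
Step 4: f = 1.9 + 5.0 * 0.041172
Step 5: f = 2.11 cm/hr

2.11


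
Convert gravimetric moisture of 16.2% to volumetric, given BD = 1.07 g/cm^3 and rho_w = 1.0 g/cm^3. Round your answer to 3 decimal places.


Step 1: theta = (w / 100) * BD / rho_w
Step 2: theta = (16.2 / 100) * 1.07 / 1.0
Step 3: theta = 0.162 * 1.07
Step 4: theta = 0.173

0.173


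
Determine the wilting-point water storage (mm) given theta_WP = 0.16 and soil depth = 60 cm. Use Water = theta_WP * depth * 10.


Step 1: Water (mm) = theta_WP * depth * 10
Step 2: Water = 0.16 * 60 * 10
Step 3: Water = 96.0 mm

96.0


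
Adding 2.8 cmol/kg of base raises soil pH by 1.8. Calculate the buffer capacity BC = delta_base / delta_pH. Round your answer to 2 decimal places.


Step 1: BC = change in base / change in pH
Step 2: BC = 2.8 / 1.8
Step 3: BC = 1.56 cmol/(kg*pH unit)

1.56


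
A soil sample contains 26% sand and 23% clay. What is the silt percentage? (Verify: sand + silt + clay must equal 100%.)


Step 1: sand + silt + clay = 100%
Step 2: silt = 100 - sand - clay
Step 3: silt = 100 - 26 - 23
Step 4: silt = 51%

51


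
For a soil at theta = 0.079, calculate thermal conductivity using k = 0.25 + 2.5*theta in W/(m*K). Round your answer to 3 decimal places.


Step 1: k = 0.25 + 2.5 * theta
Step 2: k = 0.25 + 2.5 * 0.079
Step 3: k = 0.25 + 0.198
Step 4: k = 0.448 W/(m*K)

0.448


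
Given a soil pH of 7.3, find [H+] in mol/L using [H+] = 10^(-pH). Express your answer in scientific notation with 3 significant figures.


Step 1: [H+] = 10^(-pH)
Step 2: [H+] = 10^(-7.3)
Step 3: [H+] = 5.01e-08 mol/L

5.01e-08


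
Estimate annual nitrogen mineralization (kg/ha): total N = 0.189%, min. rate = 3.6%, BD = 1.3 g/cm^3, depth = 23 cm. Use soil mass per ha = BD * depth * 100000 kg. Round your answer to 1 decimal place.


Step 1: Soil mass per ha = BD * depth * 100000 = 1.3 * 23 * 100000 = 2990000 kg
Step 2: Total N pool = soil mass * N%/100 = 2990000 * 0.189/100 = 5651.1 kg/ha
Step 3: N mineralized = N pool * rate%/100 = 5651.1 * 3.6/100 = 203.4 kg/ha/yr

203.4


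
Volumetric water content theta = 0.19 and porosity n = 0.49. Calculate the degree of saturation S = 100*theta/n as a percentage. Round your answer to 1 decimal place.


Step 1: S = 100 * theta_v / n
Step 2: S = 100 * 0.19 / 0.49
Step 3: S = 38.8%

38.8


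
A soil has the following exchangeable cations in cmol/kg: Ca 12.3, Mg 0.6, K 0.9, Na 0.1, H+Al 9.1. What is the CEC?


Step 1: CEC = Ca + Mg + K + Na + (H+Al)
Step 2: CEC = 12.3 + 0.6 + 0.9 + 0.1 + 9.1
Step 3: CEC = 23.0 cmol/kg

23.0


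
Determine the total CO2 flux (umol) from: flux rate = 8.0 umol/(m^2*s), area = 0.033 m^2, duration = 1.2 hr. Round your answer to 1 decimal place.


Step 1: Convert time to seconds: 1.2 hr * 3600 = 4320.0 s
Step 2: Total = flux * area * time_s
Step 3: Total = 8.0 * 0.033 * 4320.0
Step 4: Total = 1140.5 umol

1140.5


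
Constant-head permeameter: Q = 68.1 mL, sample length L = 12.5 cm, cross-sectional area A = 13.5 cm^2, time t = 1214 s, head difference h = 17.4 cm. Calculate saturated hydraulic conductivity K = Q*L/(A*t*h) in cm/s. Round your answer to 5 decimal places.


Step 1: K = Q * L / (A * t * h)
Step 2: Numerator = 68.1 * 12.5 = 851.25
Step 3: Denominator = 13.5 * 1214 * 17.4 = 285168.6
Step 4: K = 851.25 / 285168.6 = 0.00299 cm/s

0.00299


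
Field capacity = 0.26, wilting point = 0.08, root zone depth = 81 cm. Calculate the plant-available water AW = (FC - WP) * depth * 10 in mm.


Step 1: Available water = (FC - WP) * depth * 10
Step 2: AW = (0.26 - 0.08) * 81 * 10
Step 3: AW = 0.18 * 81 * 10
Step 4: AW = 145.8 mm

145.8


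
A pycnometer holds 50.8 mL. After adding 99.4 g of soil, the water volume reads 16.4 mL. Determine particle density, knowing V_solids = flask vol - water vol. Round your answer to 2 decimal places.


Step 1: Volume of solids = flask volume - water volume with soil
Step 2: V_solids = 50.8 - 16.4 = 34.4 mL
Step 3: Particle density = mass / V_solids = 99.4 / 34.4 = 2.89 g/cm^3

2.89


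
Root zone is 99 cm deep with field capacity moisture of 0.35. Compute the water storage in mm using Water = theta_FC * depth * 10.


Step 1: Water (mm) = theta_FC * depth (cm) * 10
Step 2: Water = 0.35 * 99 * 10
Step 3: Water = 346.5 mm

346.5


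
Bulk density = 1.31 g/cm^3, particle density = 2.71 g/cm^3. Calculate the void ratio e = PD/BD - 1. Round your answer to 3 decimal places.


Step 1: e = PD / BD - 1
Step 2: e = 2.71 / 1.31 - 1
Step 3: e = 2.0687 - 1
Step 4: e = 1.069

1.069


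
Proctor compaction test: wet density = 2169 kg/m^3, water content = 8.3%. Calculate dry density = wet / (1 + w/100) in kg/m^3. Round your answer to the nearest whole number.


Step 1: Dry density = wet density / (1 + w/100)
Step 2: Dry density = 2169 / (1 + 8.3/100)
Step 3: Dry density = 2169 / 1.083
Step 4: Dry density = 2003 kg/m^3

2003


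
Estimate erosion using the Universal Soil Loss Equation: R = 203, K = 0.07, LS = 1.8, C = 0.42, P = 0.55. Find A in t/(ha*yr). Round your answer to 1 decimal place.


Step 1: A = R * K * LS * C * P
Step 2: R * K = 203 * 0.07 = 14.21
Step 3: (R*K) * LS = 14.21 * 1.8 = 25.578
Step 4: * C * P = 25.578 * 0.42 * 0.55 = 5.9
Step 5: A = 5.9 t/(ha*yr)

5.9


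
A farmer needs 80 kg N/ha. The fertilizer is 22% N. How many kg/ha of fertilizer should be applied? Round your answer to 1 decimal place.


Step 1: Fertilizer rate = target N / (N content / 100)
Step 2: Rate = 80 / (22 / 100)
Step 3: Rate = 80 / 0.22
Step 4: Rate = 363.6 kg/ha

363.6


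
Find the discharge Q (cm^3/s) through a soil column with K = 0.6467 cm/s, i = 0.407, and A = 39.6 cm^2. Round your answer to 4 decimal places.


Step 1: Apply Darcy's law: Q = K * i * A
Step 2: Q = 0.6467 * 0.407 * 39.6
Step 3: Q = 10.423 cm^3/s

10.423


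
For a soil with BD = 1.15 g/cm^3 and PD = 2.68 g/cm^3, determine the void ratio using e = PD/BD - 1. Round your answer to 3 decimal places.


Step 1: e = PD / BD - 1
Step 2: e = 2.68 / 1.15 - 1
Step 3: e = 2.33043 - 1
Step 4: e = 1.33

1.33


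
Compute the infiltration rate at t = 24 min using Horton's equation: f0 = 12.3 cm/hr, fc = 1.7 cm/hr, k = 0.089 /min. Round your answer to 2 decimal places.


Step 1: f = fc + (f0 - fc) * exp(-k * t)
Step 2: exp(-0.089 * 24) = 0.118126
Step 3: f = 1.7 + (12.3 - 1.7) * 0.118126
Step 4: f = 1.7 + 10.6 * 0.118126
Step 5: f = 2.95 cm/hr

2.95


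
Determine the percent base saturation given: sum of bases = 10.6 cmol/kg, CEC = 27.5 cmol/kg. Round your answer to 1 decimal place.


Step 1: BS = 100 * (sum of bases) / CEC
Step 2: BS = 100 * 10.6 / 27.5
Step 3: BS = 38.5%

38.5


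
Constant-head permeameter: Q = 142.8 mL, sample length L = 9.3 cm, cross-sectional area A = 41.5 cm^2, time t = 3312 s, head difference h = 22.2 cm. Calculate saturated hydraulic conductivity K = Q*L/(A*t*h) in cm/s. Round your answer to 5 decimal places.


Step 1: K = Q * L / (A * t * h)
Step 2: Numerator = 142.8 * 9.3 = 1328.04
Step 3: Denominator = 41.5 * 3312 * 22.2 = 3051345.6
Step 4: K = 1328.04 / 3051345.6 = 0.00044 cm/s

0.00044


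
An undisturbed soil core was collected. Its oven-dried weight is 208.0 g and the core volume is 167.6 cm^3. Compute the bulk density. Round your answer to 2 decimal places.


Step 1: Identify the formula: BD = dry mass / volume
Step 2: Substitute values: BD = 208.0 / 167.6
Step 3: BD = 1.24 g/cm^3

1.24


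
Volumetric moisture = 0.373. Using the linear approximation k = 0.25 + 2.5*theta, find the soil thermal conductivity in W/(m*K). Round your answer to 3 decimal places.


Step 1: k = 0.25 + 2.5 * theta
Step 2: k = 0.25 + 2.5 * 0.373
Step 3: k = 0.25 + 0.933
Step 4: k = 1.183 W/(m*K)

1.183


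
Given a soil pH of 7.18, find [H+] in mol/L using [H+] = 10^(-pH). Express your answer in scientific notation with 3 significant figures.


Step 1: [H+] = 10^(-pH)
Step 2: [H+] = 10^(-7.18)
Step 3: [H+] = 6.61e-08 mol/L

6.61e-08


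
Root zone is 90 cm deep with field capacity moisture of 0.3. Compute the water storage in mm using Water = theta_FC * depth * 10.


Step 1: Water (mm) = theta_FC * depth (cm) * 10
Step 2: Water = 0.3 * 90 * 10
Step 3: Water = 270.0 mm

270.0


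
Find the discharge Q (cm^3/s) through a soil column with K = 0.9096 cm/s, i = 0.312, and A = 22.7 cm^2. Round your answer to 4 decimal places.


Step 1: Apply Darcy's law: Q = K * i * A
Step 2: Q = 0.9096 * 0.312 * 22.7
Step 3: Q = 6.4422 cm^3/s

6.4422


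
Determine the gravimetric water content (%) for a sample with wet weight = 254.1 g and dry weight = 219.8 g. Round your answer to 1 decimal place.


Step 1: Water mass = wet - dry = 254.1 - 219.8 = 34.3 g
Step 2: w = 100 * water mass / dry mass
Step 3: w = 100 * 34.3 / 219.8 = 15.6%

15.6


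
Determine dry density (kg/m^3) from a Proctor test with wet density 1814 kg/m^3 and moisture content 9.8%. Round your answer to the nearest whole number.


Step 1: Dry density = wet density / (1 + w/100)
Step 2: Dry density = 1814 / (1 + 9.8/100)
Step 3: Dry density = 1814 / 1.098
Step 4: Dry density = 1652 kg/m^3

1652


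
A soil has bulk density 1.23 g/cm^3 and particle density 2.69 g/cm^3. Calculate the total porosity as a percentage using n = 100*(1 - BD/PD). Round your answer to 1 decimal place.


Step 1: Formula: n = 100 * (1 - BD / PD)
Step 2: n = 100 * (1 - 1.23 / 2.69)
Step 3: n = 100 * (1 - 0.45725)
Step 4: n = 54.3%

54.3


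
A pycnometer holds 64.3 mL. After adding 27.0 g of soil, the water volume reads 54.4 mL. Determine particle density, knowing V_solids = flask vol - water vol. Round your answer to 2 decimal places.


Step 1: Volume of solids = flask volume - water volume with soil
Step 2: V_solids = 64.3 - 54.4 = 9.9 mL
Step 3: Particle density = mass / V_solids = 27.0 / 9.9 = 2.73 g/cm^3

2.73


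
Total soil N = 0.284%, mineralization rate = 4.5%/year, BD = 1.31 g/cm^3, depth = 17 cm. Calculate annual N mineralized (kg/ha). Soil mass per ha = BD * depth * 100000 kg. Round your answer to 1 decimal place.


Step 1: Soil mass per ha = BD * depth * 100000 = 1.31 * 17 * 100000 = 2227000 kg
Step 2: Total N pool = soil mass * N%/100 = 2227000 * 0.284/100 = 6324.68 kg/ha
Step 3: N mineralized = N pool * rate%/100 = 6324.68 * 4.5/100 = 284.6 kg/ha/yr

284.6


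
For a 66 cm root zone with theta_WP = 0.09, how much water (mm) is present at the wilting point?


Step 1: Water (mm) = theta_WP * depth * 10
Step 2: Water = 0.09 * 66 * 10
Step 3: Water = 59.4 mm

59.4


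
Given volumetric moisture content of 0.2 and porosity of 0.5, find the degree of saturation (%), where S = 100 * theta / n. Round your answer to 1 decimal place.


Step 1: S = 100 * theta_v / n
Step 2: S = 100 * 0.2 / 0.5
Step 3: S = 40.0%

40.0


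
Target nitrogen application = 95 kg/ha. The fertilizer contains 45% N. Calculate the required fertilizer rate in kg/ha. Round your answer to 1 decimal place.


Step 1: Fertilizer rate = target N / (N content / 100)
Step 2: Rate = 95 / (45 / 100)
Step 3: Rate = 95 / 0.45
Step 4: Rate = 211.1 kg/ha

211.1


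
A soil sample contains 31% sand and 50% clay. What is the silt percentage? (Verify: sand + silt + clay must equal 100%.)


Step 1: sand + silt + clay = 100%
Step 2: silt = 100 - sand - clay
Step 3: silt = 100 - 31 - 50
Step 4: silt = 19%

19


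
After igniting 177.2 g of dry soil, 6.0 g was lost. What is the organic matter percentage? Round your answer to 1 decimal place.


Step 1: OM% = 100 * LOI / sample mass
Step 2: OM = 100 * 6.0 / 177.2
Step 3: OM = 3.4%

3.4


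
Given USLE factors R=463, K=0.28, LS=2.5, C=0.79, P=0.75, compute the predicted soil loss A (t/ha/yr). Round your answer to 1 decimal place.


Step 1: A = R * K * LS * C * P
Step 2: R * K = 463 * 0.28 = 129.64
Step 3: (R*K) * LS = 129.64 * 2.5 = 324.1
Step 4: * C * P = 324.1 * 0.79 * 0.75 = 192.0
Step 5: A = 192.0 t/(ha*yr)

192.0


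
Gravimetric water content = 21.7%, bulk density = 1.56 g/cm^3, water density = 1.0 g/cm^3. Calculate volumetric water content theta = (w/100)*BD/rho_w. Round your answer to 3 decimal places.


Step 1: theta = (w / 100) * BD / rho_w
Step 2: theta = (21.7 / 100) * 1.56 / 1.0
Step 3: theta = 0.217 * 1.56
Step 4: theta = 0.339

0.339


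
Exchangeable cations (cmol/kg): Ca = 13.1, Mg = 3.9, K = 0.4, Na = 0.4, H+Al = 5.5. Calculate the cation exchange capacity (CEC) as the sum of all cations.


Step 1: CEC = Ca + Mg + K + Na + (H+Al)
Step 2: CEC = 13.1 + 3.9 + 0.4 + 0.4 + 5.5
Step 3: CEC = 23.3 cmol/kg

23.3


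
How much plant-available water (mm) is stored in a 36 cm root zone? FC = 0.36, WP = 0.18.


Step 1: Available water = (FC - WP) * depth * 10
Step 2: AW = (0.36 - 0.18) * 36 * 10
Step 3: AW = 0.18 * 36 * 10
Step 4: AW = 64.8 mm

64.8


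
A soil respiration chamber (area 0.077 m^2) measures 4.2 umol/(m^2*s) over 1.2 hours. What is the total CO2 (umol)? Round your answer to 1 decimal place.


Step 1: Convert time to seconds: 1.2 hr * 3600 = 4320.0 s
Step 2: Total = flux * area * time_s
Step 3: Total = 4.2 * 0.077 * 4320.0
Step 4: Total = 1397.1 umol

1397.1


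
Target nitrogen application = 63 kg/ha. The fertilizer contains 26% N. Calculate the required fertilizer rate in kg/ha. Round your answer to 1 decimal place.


Step 1: Fertilizer rate = target N / (N content / 100)
Step 2: Rate = 63 / (26 / 100)
Step 3: Rate = 63 / 0.26
Step 4: Rate = 242.3 kg/ha

242.3


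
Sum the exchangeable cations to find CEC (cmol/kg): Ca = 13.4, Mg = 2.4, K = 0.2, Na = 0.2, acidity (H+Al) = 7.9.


Step 1: CEC = Ca + Mg + K + Na + (H+Al)
Step 2: CEC = 13.4 + 2.4 + 0.2 + 0.2 + 7.9
Step 3: CEC = 24.1 cmol/kg

24.1


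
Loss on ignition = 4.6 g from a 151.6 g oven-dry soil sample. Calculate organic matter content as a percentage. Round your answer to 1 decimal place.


Step 1: OM% = 100 * LOI / sample mass
Step 2: OM = 100 * 4.6 / 151.6
Step 3: OM = 3.0%

3.0


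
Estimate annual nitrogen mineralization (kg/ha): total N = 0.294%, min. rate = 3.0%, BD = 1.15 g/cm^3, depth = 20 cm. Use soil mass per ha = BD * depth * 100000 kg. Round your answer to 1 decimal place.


Step 1: Soil mass per ha = BD * depth * 100000 = 1.15 * 20 * 100000 = 2300000 kg
Step 2: Total N pool = soil mass * N%/100 = 2300000 * 0.294/100 = 6762.0 kg/ha
Step 3: N mineralized = N pool * rate%/100 = 6762.0 * 3.0/100 = 202.9 kg/ha/yr

202.9


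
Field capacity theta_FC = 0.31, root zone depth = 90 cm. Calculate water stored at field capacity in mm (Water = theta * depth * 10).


Step 1: Water (mm) = theta_FC * depth (cm) * 10
Step 2: Water = 0.31 * 90 * 10
Step 3: Water = 279.0 mm

279.0


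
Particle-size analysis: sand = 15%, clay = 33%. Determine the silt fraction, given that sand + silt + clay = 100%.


Step 1: sand + silt + clay = 100%
Step 2: silt = 100 - sand - clay
Step 3: silt = 100 - 15 - 33
Step 4: silt = 52%

52


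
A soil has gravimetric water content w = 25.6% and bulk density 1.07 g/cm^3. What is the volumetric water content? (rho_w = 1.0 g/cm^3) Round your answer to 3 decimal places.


Step 1: theta = (w / 100) * BD / rho_w
Step 2: theta = (25.6 / 100) * 1.07 / 1.0
Step 3: theta = 0.256 * 1.07
Step 4: theta = 0.274

0.274


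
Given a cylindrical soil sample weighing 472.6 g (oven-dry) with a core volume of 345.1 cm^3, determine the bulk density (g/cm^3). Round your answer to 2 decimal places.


Step 1: Identify the formula: BD = dry mass / volume
Step 2: Substitute values: BD = 472.6 / 345.1
Step 3: BD = 1.37 g/cm^3

1.37


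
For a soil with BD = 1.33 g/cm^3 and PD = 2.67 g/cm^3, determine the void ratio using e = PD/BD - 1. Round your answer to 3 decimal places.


Step 1: e = PD / BD - 1
Step 2: e = 2.67 / 1.33 - 1
Step 3: e = 2.00752 - 1
Step 4: e = 1.008

1.008


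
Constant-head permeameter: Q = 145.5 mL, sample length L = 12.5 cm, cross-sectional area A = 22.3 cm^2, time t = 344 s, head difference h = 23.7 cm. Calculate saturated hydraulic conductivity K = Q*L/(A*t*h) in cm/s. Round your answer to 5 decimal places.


Step 1: K = Q * L / (A * t * h)
Step 2: Numerator = 145.5 * 12.5 = 1818.75
Step 3: Denominator = 22.3 * 344 * 23.7 = 181807.44
Step 4: K = 1818.75 / 181807.44 = 0.01 cm/s

0.01


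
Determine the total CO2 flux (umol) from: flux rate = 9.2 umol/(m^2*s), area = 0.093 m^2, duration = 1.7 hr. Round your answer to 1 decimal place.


Step 1: Convert time to seconds: 1.7 hr * 3600 = 6120.0 s
Step 2: Total = flux * area * time_s
Step 3: Total = 9.2 * 0.093 * 6120.0
Step 4: Total = 5236.3 umol

5236.3


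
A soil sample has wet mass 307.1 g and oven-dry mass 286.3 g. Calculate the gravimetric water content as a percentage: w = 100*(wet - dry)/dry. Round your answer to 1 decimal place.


Step 1: Water mass = wet - dry = 307.1 - 286.3 = 20.8 g
Step 2: w = 100 * water mass / dry mass
Step 3: w = 100 * 20.8 / 286.3 = 7.3%

7.3


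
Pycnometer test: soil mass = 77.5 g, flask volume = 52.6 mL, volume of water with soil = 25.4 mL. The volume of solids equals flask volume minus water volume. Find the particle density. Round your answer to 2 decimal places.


Step 1: Volume of solids = flask volume - water volume with soil
Step 2: V_solids = 52.6 - 25.4 = 27.2 mL
Step 3: Particle density = mass / V_solids = 77.5 / 27.2 = 2.85 g/cm^3

2.85


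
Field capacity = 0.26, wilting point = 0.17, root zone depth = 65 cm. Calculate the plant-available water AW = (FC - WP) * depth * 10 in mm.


Step 1: Available water = (FC - WP) * depth * 10
Step 2: AW = (0.26 - 0.17) * 65 * 10
Step 3: AW = 0.09 * 65 * 10
Step 4: AW = 58.5 mm

58.5


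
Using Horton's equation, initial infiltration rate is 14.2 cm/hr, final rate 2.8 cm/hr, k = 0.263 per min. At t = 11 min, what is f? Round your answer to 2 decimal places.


Step 1: f = fc + (f0 - fc) * exp(-k * t)
Step 2: exp(-0.263 * 11) = 0.05541
Step 3: f = 2.8 + (14.2 - 2.8) * 0.05541
Step 4: f = 2.8 + 11.4 * 0.05541
Step 5: f = 3.43 cm/hr

3.43


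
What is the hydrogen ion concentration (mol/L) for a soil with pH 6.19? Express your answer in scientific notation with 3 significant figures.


Step 1: [H+] = 10^(-pH)
Step 2: [H+] = 10^(-6.19)
Step 3: [H+] = 6.46e-07 mol/L

6.46e-07


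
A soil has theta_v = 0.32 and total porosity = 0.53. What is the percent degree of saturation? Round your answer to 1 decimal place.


Step 1: S = 100 * theta_v / n
Step 2: S = 100 * 0.32 / 0.53
Step 3: S = 60.4%

60.4


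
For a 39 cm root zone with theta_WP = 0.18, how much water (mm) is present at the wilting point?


Step 1: Water (mm) = theta_WP * depth * 10
Step 2: Water = 0.18 * 39 * 10
Step 3: Water = 70.2 mm

70.2


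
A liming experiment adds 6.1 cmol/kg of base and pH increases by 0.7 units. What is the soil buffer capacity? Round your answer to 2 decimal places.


Step 1: BC = change in base / change in pH
Step 2: BC = 6.1 / 0.7
Step 3: BC = 8.71 cmol/(kg*pH unit)

8.71


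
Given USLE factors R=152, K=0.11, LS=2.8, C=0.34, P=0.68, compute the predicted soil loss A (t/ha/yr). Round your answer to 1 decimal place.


Step 1: A = R * K * LS * C * P
Step 2: R * K = 152 * 0.11 = 16.72
Step 3: (R*K) * LS = 16.72 * 2.8 = 46.816
Step 4: * C * P = 46.816 * 0.34 * 0.68 = 10.8
Step 5: A = 10.8 t/(ha*yr)

10.8


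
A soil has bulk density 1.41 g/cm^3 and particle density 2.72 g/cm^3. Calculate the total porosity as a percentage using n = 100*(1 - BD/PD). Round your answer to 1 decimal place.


Step 1: Formula: n = 100 * (1 - BD / PD)
Step 2: n = 100 * (1 - 1.41 / 2.72)
Step 3: n = 100 * (1 - 0.51838)
Step 4: n = 48.2%

48.2


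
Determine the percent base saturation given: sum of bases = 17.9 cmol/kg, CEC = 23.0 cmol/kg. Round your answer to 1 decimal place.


Step 1: BS = 100 * (sum of bases) / CEC
Step 2: BS = 100 * 17.9 / 23.0
Step 3: BS = 77.8%

77.8


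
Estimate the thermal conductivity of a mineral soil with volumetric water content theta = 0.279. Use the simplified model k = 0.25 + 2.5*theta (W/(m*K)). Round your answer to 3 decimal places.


Step 1: k = 0.25 + 2.5 * theta
Step 2: k = 0.25 + 2.5 * 0.279
Step 3: k = 0.25 + 0.698
Step 4: k = 0.948 W/(m*K)

0.948


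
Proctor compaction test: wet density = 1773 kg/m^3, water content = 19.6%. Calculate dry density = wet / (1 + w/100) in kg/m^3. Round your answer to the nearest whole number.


Step 1: Dry density = wet density / (1 + w/100)
Step 2: Dry density = 1773 / (1 + 19.6/100)
Step 3: Dry density = 1773 / 1.196
Step 4: Dry density = 1482 kg/m^3

1482


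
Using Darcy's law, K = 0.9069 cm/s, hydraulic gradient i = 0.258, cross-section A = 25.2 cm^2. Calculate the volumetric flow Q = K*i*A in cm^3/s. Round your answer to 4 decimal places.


Step 1: Apply Darcy's law: Q = K * i * A
Step 2: Q = 0.9069 * 0.258 * 25.2
Step 3: Q = 5.8963 cm^3/s

5.8963


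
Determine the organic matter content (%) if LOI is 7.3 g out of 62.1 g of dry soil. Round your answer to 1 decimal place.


Step 1: OM% = 100 * LOI / sample mass
Step 2: OM = 100 * 7.3 / 62.1
Step 3: OM = 11.8%

11.8


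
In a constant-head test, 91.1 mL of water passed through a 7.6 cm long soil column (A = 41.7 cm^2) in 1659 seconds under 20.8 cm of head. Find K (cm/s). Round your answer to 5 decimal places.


Step 1: K = Q * L / (A * t * h)
Step 2: Numerator = 91.1 * 7.6 = 692.36
Step 3: Denominator = 41.7 * 1659 * 20.8 = 1438950.24
Step 4: K = 692.36 / 1438950.24 = 0.00048 cm/s

0.00048


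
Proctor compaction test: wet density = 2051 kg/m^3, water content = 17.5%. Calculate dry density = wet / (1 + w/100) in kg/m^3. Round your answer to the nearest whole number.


Step 1: Dry density = wet density / (1 + w/100)
Step 2: Dry density = 2051 / (1 + 17.5/100)
Step 3: Dry density = 2051 / 1.175
Step 4: Dry density = 1746 kg/m^3

1746


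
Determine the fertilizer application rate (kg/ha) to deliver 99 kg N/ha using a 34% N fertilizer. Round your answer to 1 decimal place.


Step 1: Fertilizer rate = target N / (N content / 100)
Step 2: Rate = 99 / (34 / 100)
Step 3: Rate = 99 / 0.34
Step 4: Rate = 291.2 kg/ha

291.2


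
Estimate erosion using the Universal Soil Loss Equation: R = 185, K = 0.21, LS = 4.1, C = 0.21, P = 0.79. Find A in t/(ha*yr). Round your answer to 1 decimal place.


Step 1: A = R * K * LS * C * P
Step 2: R * K = 185 * 0.21 = 38.85
Step 3: (R*K) * LS = 38.85 * 4.1 = 159.285
Step 4: * C * P = 159.285 * 0.21 * 0.79 = 26.4
Step 5: A = 26.4 t/(ha*yr)

26.4


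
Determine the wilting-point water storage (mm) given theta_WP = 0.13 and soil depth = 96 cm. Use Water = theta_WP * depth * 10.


Step 1: Water (mm) = theta_WP * depth * 10
Step 2: Water = 0.13 * 96 * 10
Step 3: Water = 124.8 mm

124.8


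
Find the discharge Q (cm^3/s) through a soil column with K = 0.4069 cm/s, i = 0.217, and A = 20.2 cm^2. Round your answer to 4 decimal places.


Step 1: Apply Darcy's law: Q = K * i * A
Step 2: Q = 0.4069 * 0.217 * 20.2
Step 3: Q = 1.7836 cm^3/s

1.7836


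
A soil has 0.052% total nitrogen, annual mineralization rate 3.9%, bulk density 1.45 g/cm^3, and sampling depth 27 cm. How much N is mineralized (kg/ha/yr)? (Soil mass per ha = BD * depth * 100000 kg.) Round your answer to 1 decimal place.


Step 1: Soil mass per ha = BD * depth * 100000 = 1.45 * 27 * 100000 = 3915000 kg
Step 2: Total N pool = soil mass * N%/100 = 3915000 * 0.052/100 = 2035.8 kg/ha
Step 3: N mineralized = N pool * rate%/100 = 2035.8 * 3.9/100 = 79.4 kg/ha/yr

79.4


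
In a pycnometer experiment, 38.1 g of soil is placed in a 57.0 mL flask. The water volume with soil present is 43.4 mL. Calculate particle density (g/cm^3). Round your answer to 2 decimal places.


Step 1: Volume of solids = flask volume - water volume with soil
Step 2: V_solids = 57.0 - 43.4 = 13.6 mL
Step 3: Particle density = mass / V_solids = 38.1 / 13.6 = 2.8 g/cm^3

2.8


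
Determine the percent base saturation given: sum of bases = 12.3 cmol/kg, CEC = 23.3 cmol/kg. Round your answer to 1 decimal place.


Step 1: BS = 100 * (sum of bases) / CEC
Step 2: BS = 100 * 12.3 / 23.3
Step 3: BS = 52.8%

52.8


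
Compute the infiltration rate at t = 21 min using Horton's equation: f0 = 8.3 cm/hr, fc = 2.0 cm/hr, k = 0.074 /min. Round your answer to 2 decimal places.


Step 1: f = fc + (f0 - fc) * exp(-k * t)
Step 2: exp(-0.074 * 21) = 0.211401
Step 3: f = 2.0 + (8.3 - 2.0) * 0.211401
Step 4: f = 2.0 + 6.3 * 0.211401
Step 5: f = 3.33 cm/hr

3.33


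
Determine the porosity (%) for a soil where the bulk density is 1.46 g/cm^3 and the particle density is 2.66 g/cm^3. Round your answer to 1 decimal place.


Step 1: Formula: n = 100 * (1 - BD / PD)
Step 2: n = 100 * (1 - 1.46 / 2.66)
Step 3: n = 100 * (1 - 0.54887)
Step 4: n = 45.1%

45.1


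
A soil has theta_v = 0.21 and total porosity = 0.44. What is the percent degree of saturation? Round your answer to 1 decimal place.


Step 1: S = 100 * theta_v / n
Step 2: S = 100 * 0.21 / 0.44
Step 3: S = 47.7%

47.7


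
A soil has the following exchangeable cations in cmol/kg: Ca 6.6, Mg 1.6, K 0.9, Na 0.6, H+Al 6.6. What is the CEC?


Step 1: CEC = Ca + Mg + K + Na + (H+Al)
Step 2: CEC = 6.6 + 1.6 + 0.9 + 0.6 + 6.6
Step 3: CEC = 16.3 cmol/kg

16.3


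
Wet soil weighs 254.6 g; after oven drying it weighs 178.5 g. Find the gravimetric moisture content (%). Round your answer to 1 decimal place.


Step 1: Water mass = wet - dry = 254.6 - 178.5 = 76.1 g
Step 2: w = 100 * water mass / dry mass
Step 3: w = 100 * 76.1 / 178.5 = 42.6%

42.6


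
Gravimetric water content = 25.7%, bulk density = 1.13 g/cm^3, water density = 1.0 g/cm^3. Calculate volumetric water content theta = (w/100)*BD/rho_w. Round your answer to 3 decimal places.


Step 1: theta = (w / 100) * BD / rho_w
Step 2: theta = (25.7 / 100) * 1.13 / 1.0
Step 3: theta = 0.257 * 1.13
Step 4: theta = 0.29

0.29


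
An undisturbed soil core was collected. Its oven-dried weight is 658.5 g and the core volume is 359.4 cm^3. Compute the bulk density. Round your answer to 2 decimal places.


Step 1: Identify the formula: BD = dry mass / volume
Step 2: Substitute values: BD = 658.5 / 359.4
Step 3: BD = 1.83 g/cm^3

1.83


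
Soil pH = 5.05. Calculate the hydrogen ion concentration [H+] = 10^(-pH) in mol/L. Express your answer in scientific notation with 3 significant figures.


Step 1: [H+] = 10^(-pH)
Step 2: [H+] = 10^(-5.05)
Step 3: [H+] = 8.91e-06 mol/L

8.91e-06


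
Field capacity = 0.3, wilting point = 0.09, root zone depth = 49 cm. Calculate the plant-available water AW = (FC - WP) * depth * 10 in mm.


Step 1: Available water = (FC - WP) * depth * 10
Step 2: AW = (0.3 - 0.09) * 49 * 10
Step 3: AW = 0.21 * 49 * 10
Step 4: AW = 102.9 mm

102.9


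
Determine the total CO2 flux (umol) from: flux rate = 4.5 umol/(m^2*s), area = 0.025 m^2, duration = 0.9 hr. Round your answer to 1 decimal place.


Step 1: Convert time to seconds: 0.9 hr * 3600 = 3240.0 s
Step 2: Total = flux * area * time_s
Step 3: Total = 4.5 * 0.025 * 3240.0
Step 4: Total = 364.5 umol

364.5


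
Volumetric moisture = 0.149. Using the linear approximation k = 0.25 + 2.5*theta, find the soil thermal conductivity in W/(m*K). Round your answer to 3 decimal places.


Step 1: k = 0.25 + 2.5 * theta
Step 2: k = 0.25 + 2.5 * 0.149
Step 3: k = 0.25 + 0.373
Step 4: k = 0.623 W/(m*K)

0.623


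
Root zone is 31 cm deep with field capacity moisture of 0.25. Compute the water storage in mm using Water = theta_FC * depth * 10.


Step 1: Water (mm) = theta_FC * depth (cm) * 10
Step 2: Water = 0.25 * 31 * 10
Step 3: Water = 77.5 mm

77.5


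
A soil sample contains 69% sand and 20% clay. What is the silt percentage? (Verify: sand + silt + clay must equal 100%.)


Step 1: sand + silt + clay = 100%
Step 2: silt = 100 - sand - clay
Step 3: silt = 100 - 69 - 20
Step 4: silt = 11%

11


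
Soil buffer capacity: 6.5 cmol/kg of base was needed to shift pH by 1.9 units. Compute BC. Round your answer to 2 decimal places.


Step 1: BC = change in base / change in pH
Step 2: BC = 6.5 / 1.9
Step 3: BC = 3.42 cmol/(kg*pH unit)

3.42


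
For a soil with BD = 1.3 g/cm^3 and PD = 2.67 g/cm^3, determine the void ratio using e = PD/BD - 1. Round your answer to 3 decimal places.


Step 1: e = PD / BD - 1
Step 2: e = 2.67 / 1.3 - 1
Step 3: e = 2.05385 - 1
Step 4: e = 1.054

1.054


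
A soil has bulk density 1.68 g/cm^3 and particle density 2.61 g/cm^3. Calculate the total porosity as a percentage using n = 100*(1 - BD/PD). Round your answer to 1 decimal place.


Step 1: Formula: n = 100 * (1 - BD / PD)
Step 2: n = 100 * (1 - 1.68 / 2.61)
Step 3: n = 100 * (1 - 0.64368)
Step 4: n = 35.6%

35.6


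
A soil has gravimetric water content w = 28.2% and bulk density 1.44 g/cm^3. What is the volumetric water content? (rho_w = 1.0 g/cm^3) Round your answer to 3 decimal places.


Step 1: theta = (w / 100) * BD / rho_w
Step 2: theta = (28.2 / 100) * 1.44 / 1.0
Step 3: theta = 0.282 * 1.44
Step 4: theta = 0.406

0.406


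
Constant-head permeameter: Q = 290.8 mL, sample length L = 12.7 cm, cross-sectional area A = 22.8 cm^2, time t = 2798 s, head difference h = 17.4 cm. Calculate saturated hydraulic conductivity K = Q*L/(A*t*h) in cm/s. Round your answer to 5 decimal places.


Step 1: K = Q * L / (A * t * h)
Step 2: Numerator = 290.8 * 12.7 = 3693.16
Step 3: Denominator = 22.8 * 2798 * 17.4 = 1110022.56
Step 4: K = 3693.16 / 1110022.56 = 0.00333 cm/s

0.00333


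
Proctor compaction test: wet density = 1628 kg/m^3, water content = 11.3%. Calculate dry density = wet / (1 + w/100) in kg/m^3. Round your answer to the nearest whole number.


Step 1: Dry density = wet density / (1 + w/100)
Step 2: Dry density = 1628 / (1 + 11.3/100)
Step 3: Dry density = 1628 / 1.113
Step 4: Dry density = 1463 kg/m^3

1463


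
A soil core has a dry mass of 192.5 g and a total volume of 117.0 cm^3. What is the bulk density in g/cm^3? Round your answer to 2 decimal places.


Step 1: Identify the formula: BD = dry mass / volume
Step 2: Substitute values: BD = 192.5 / 117.0
Step 3: BD = 1.65 g/cm^3

1.65


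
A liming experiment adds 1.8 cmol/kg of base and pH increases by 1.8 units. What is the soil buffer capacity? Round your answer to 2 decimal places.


Step 1: BC = change in base / change in pH
Step 2: BC = 1.8 / 1.8
Step 3: BC = 1.0 cmol/(kg*pH unit)

1.0


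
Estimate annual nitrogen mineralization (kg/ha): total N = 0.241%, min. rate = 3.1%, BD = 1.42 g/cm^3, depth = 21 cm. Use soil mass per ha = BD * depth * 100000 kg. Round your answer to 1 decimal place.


Step 1: Soil mass per ha = BD * depth * 100000 = 1.42 * 21 * 100000 = 2982000 kg
Step 2: Total N pool = soil mass * N%/100 = 2982000 * 0.241/100 = 7186.62 kg/ha
Step 3: N mineralized = N pool * rate%/100 = 7186.62 * 3.1/100 = 222.8 kg/ha/yr

222.8


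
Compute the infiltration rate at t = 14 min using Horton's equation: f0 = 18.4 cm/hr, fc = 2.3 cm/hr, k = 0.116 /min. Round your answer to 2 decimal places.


Step 1: f = fc + (f0 - fc) * exp(-k * t)
Step 2: exp(-0.116 * 14) = 0.197109
Step 3: f = 2.3 + (18.4 - 2.3) * 0.197109
Step 4: f = 2.3 + 16.1 * 0.197109
Step 5: f = 5.47 cm/hr

5.47


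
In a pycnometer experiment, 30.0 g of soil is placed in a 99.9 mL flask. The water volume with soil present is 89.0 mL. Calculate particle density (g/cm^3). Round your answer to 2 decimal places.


Step 1: Volume of solids = flask volume - water volume with soil
Step 2: V_solids = 99.9 - 89.0 = 10.9 mL
Step 3: Particle density = mass / V_solids = 30.0 / 10.9 = 2.75 g/cm^3

2.75


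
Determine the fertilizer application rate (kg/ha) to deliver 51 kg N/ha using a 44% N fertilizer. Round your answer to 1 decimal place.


Step 1: Fertilizer rate = target N / (N content / 100)
Step 2: Rate = 51 / (44 / 100)
Step 3: Rate = 51 / 0.44
Step 4: Rate = 115.9 kg/ha

115.9


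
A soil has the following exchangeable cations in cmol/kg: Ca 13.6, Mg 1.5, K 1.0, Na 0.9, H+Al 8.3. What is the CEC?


Step 1: CEC = Ca + Mg + K + Na + (H+Al)
Step 2: CEC = 13.6 + 1.5 + 1.0 + 0.9 + 8.3
Step 3: CEC = 25.3 cmol/kg

25.3


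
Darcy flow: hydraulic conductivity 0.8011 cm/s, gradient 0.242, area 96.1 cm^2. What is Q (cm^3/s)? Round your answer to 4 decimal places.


Step 1: Apply Darcy's law: Q = K * i * A
Step 2: Q = 0.8011 * 0.242 * 96.1
Step 3: Q = 18.6305 cm^3/s

18.6305


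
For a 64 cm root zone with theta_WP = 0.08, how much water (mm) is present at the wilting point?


Step 1: Water (mm) = theta_WP * depth * 10
Step 2: Water = 0.08 * 64 * 10
Step 3: Water = 51.2 mm

51.2


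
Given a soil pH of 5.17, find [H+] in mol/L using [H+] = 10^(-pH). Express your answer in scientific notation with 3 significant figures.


Step 1: [H+] = 10^(-pH)
Step 2: [H+] = 10^(-5.17)
Step 3: [H+] = 6.76e-06 mol/L

6.76e-06


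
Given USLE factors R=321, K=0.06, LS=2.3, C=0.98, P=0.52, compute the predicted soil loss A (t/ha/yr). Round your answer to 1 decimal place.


Step 1: A = R * K * LS * C * P
Step 2: R * K = 321 * 0.06 = 19.26
Step 3: (R*K) * LS = 19.26 * 2.3 = 44.298
Step 4: * C * P = 44.298 * 0.98 * 0.52 = 22.6
Step 5: A = 22.6 t/(ha*yr)

22.6


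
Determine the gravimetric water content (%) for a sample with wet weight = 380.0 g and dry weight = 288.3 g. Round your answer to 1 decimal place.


Step 1: Water mass = wet - dry = 380.0 - 288.3 = 91.7 g
Step 2: w = 100 * water mass / dry mass
Step 3: w = 100 * 91.7 / 288.3 = 31.8%

31.8


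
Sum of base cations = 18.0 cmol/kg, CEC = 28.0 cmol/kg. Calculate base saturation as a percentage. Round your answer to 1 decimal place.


Step 1: BS = 100 * (sum of bases) / CEC
Step 2: BS = 100 * 18.0 / 28.0
Step 3: BS = 64.3%

64.3


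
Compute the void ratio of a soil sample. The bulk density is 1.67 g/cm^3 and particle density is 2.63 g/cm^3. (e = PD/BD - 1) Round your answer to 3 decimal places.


Step 1: e = PD / BD - 1
Step 2: e = 2.63 / 1.67 - 1
Step 3: e = 1.57485 - 1
Step 4: e = 0.575

0.575


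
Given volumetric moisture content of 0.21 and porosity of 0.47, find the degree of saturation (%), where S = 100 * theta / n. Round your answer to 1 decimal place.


Step 1: S = 100 * theta_v / n
Step 2: S = 100 * 0.21 / 0.47
Step 3: S = 44.7%

44.7


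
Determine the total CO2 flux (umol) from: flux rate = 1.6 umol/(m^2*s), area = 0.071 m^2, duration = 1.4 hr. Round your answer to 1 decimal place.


Step 1: Convert time to seconds: 1.4 hr * 3600 = 5040.0 s
Step 2: Total = flux * area * time_s
Step 3: Total = 1.6 * 0.071 * 5040.0
Step 4: Total = 572.5 umol

572.5


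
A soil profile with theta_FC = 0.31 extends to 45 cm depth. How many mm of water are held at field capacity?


Step 1: Water (mm) = theta_FC * depth (cm) * 10
Step 2: Water = 0.31 * 45 * 10
Step 3: Water = 139.5 mm

139.5


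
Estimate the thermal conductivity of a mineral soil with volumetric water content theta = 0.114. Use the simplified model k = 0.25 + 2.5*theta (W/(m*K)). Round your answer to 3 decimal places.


Step 1: k = 0.25 + 2.5 * theta
Step 2: k = 0.25 + 2.5 * 0.114
Step 3: k = 0.25 + 0.285
Step 4: k = 0.535 W/(m*K)

0.535


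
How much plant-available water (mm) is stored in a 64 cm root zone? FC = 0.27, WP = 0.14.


Step 1: Available water = (FC - WP) * depth * 10
Step 2: AW = (0.27 - 0.14) * 64 * 10
Step 3: AW = 0.13 * 64 * 10
Step 4: AW = 83.2 mm

83.2


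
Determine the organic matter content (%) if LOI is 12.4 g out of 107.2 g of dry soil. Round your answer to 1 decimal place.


Step 1: OM% = 100 * LOI / sample mass
Step 2: OM = 100 * 12.4 / 107.2
Step 3: OM = 11.6%

11.6


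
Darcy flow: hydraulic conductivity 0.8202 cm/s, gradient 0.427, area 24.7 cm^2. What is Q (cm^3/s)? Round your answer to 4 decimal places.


Step 1: Apply Darcy's law: Q = K * i * A
Step 2: Q = 0.8202 * 0.427 * 24.7
Step 3: Q = 8.6506 cm^3/s

8.6506
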